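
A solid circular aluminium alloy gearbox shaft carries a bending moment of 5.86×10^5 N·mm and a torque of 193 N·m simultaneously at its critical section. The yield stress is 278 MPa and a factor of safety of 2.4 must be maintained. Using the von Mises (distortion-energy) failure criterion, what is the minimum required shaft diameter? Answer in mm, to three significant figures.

d = 37.7 mm

σ_allow = σ_y/n = 278/2.4 = 115.8 MPa.
For a solid shaft σ_b = 32M/(πd³) and τ = 16T/(πd³), so the von Mises stress is σ' = (16/πd³)·√(4M²+3T²).
√(4M²+3T²) = √(4×(586000)² + 3×(193000)²) = 1.219×10^6 N·mm.
d³ = 16×1.219×10^6/(π×115.8) = 53590 mm³.
d = 37.70 mm.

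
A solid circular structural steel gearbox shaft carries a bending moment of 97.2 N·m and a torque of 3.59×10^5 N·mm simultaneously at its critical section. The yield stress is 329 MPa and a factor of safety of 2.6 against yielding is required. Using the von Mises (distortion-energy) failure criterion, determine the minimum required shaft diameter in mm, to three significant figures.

σ_allow = σ_y/n = 329/2.6 = 126.5 MPa.
For a solid shaft σ_b = 32M/(πd³) and τ = 16T/(πd³), so the von Mises stress is σ' = (16/πd³)·√(4M²+3T²).
√(4M²+3T²) = √(4×(97200)² + 3×(359000)²) = 651500 N·mm.
d³ = 16×651500/(π×126.5) = 26220 mm³.
d = 29.71 mm.

d = 29.7 mm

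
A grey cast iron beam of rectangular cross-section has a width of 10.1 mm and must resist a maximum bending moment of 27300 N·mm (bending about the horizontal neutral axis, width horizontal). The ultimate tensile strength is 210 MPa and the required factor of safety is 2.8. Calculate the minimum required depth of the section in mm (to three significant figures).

h = 14.7 mm

σ_allow = 210/2.8 = 75.00 MPa.
For a rectangular section σ = 6M/(bh²), so h² = 6M/(b σ_allow) = 6×27300/(10.1×75.00) = 216.2 mm².
h = 14.71 mm.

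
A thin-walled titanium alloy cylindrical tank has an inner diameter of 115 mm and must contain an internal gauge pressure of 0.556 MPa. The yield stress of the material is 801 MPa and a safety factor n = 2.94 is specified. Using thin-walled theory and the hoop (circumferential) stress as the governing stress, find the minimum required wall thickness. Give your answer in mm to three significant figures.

t = 0.117 mm

σ_allow = 801/2.94 = 272.4 MPa.
Hoop stress σ_h = pD/(2t), so t = pD/(2σ_allow) = 0.556×115/(2×272.4) = 0.1173 mm.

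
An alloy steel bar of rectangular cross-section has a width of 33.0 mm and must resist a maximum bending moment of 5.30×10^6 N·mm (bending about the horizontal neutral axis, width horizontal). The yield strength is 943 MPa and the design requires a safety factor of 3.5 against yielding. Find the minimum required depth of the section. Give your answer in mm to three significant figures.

h = 59.8 mm

σ_allow = 943/3.5 = 269.4 MPa.
For a rectangular section σ = 6M/(bh²), so h² = 6M/(b σ_allow) = 6×5300000/(33.0×269.4) = 3577 mm².
h = 59.80 mm.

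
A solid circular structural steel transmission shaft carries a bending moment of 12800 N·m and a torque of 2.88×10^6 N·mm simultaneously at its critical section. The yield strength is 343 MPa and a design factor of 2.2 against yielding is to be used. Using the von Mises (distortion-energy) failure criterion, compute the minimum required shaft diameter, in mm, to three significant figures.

σ_allow = σ_y/n = 343/2.2 = 155.9 MPa.
For a solid shaft σ_b = 32M/(πd³) and τ = 16T/(πd³), so the von Mises stress is σ' = (16/πd³)·√(4M²+3T²).
√(4M²+3T²) = √(4×(1.280×10^7)² + 3×(2.880×10^6)²) = 2.608×10^7 N·mm.
d³ = 16×2.608×10^7/(π×155.9) = 852000 mm³.
d = 94.80 mm.

d = 94.8 mm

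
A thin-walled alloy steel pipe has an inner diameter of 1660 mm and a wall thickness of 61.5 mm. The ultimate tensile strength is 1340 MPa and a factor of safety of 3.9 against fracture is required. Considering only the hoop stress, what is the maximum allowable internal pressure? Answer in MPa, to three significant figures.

σ_allow = 1340/3.9 = 343.6 MPa.
σ_h = pD/(2t) → p_allow = 2σ_allow t/D = 2×343.6×61.5/1660 = 25.46 MPa.

p_allow = 25.5 MPa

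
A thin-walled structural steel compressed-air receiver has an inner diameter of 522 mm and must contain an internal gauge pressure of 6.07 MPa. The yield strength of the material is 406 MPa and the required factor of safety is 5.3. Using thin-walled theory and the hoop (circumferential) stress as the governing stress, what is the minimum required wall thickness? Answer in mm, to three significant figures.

σ_allow = 406/5.3 = 76.60 MPa.
Hoop stress σ_h = pD/(2t), so t = pD/(2σ_allow) = 6.07×522/(2×76.60) = 20.68 mm.

t = 20.7 mm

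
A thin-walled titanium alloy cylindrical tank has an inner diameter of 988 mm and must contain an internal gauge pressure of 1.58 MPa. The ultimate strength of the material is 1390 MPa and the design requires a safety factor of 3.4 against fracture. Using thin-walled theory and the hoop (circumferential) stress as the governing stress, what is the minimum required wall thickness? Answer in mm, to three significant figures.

t = 1.91 mm

σ_allow = 1390/3.4 = 408.8 MPa.
Hoop stress σ_h = pD/(2t), so t = pD/(2σ_allow) = 1.58×988/(2×408.8) = 1.909 mm.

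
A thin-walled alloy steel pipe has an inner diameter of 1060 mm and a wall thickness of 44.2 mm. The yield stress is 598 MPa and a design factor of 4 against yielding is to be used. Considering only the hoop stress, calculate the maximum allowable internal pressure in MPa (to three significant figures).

σ_allow = 598/4 = 149.5 MPa.
σ_h = pD/(2t) → p_allow = 2σ_allow t/D = 2×149.5×44.2/1060 = 12.47 MPa.

p_allow = 12.5 MPa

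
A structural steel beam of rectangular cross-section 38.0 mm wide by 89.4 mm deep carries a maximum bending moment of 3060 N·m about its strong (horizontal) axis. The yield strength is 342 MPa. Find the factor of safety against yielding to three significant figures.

Section modulus S = bh²/6 = 38.0×89.4²/6 = 50620 mm³.
σ = M/S = 3060000/50620 = 60.45 MPa.
n = 342/60.45 = 5.657.

n = 5.66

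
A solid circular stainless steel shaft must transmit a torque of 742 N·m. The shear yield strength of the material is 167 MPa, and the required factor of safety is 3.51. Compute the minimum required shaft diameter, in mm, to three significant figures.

Allowable shear stress τ_allow = 167/3.51 = 47.58 MPa.
For a solid shaft τ = 16T/(πd³), so d³ = 16T/(π τ_allow) = 16×742000/(π×47.58) = 79430 mm³.
d = (79430)^(1/3) = 42.99 mm.

d = 43.0 mm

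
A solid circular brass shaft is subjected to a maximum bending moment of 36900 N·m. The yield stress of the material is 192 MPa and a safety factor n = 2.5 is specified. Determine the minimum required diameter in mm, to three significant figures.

d = 170 mm

σ_allow = 192/2.5 = 76.80 MPa.
For a solid circular section σ = 32M/(πd³), so d³ = 32M/(π σ_allow) = 32×3.6900×10^7/(π×76.80) = 4.894×10^6 mm³.
d = 169.8 mm.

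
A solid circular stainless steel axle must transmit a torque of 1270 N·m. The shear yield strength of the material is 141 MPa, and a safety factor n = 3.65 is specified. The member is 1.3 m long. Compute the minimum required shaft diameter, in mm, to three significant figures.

Allowable shear stress τ_allow = 141/3.65 = 38.63 MPa.
For a solid shaft τ = 16T/(πd³), so d³ = 16T/(π τ_allow) = 16×1270000/(π×38.63) = 167400 mm³.
d = (167400)^(1/3) = 55.12 mm.

d = 55.1 mm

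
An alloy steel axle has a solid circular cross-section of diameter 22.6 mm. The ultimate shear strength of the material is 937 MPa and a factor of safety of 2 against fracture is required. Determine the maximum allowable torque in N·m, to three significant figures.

τ_allow = 937/2 = 468.5 MPa.
For a solid shaft T_allow = τ_allow·πd³/16; πd³/16 = π×22.6³/16 = 2266 mm³.
T_allow = 468.5×2266 = 1.062×10^6 N·mm = 1062 N·m.

T_allow = 1060 N·m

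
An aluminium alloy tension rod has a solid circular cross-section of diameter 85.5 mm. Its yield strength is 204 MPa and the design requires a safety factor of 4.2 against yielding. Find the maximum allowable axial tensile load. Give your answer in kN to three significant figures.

σ_allow = 204/4.2 = 48.57 MPa.
A = πd²/4 = π×85.5²/4 = 5741 mm².
F_allow = σ_allow × A = 48.57×5741 = 278900 N.

F_allow = 279 kN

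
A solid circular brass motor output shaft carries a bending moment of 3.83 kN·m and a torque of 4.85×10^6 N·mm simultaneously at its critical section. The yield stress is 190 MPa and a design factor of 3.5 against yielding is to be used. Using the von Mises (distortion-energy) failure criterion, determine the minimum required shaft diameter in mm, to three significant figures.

σ_allow = σ_y/n = 190/3.5 = 54.29 MPa.
For a solid shaft σ_b = 32M/(πd³) and τ = 16T/(πd³), so the von Mises stress is σ' = (16/πd³)·√(4M²+3T²).
√(4M²+3T²) = √(4×(3.830×10^6)² + 3×(4.850×10^6)²) = 1.137×10^7 N·mm.
d³ = 16×1.137×10^7/(π×54.29) = 1.067×10^6 mm³.
d = 102.2 mm.

d = 102 mm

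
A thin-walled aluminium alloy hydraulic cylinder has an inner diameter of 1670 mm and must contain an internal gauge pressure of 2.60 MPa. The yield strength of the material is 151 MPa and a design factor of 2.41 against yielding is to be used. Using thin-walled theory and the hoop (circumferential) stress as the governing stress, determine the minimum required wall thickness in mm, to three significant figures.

σ_allow = 151/2.41 = 62.66 MPa.
Hoop stress σ_h = pD/(2t), so t = pD/(2σ_allow) = 2.60×1670/(2×62.66) = 34.65 mm.

t = 34.6 mm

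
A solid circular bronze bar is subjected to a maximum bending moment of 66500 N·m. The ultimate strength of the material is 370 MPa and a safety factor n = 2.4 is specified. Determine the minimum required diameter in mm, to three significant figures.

σ_allow = 370/2.4 = 154.2 MPa.
For a solid circular section σ = 32M/(πd³), so d³ = 32M/(π σ_allow) = 32×6.6500×10^7/(π×154.2) = 4.394×10^6 mm³.
d = 163.8 mm.

d = 164 mm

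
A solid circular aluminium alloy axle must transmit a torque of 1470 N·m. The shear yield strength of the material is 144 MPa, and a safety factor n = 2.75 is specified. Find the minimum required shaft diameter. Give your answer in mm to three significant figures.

Allowable shear stress τ_allow = 144/2.75 = 52.36 MPa.
For a solid shaft τ = 16T/(πd³), so d³ = 16T/(π τ_allow) = 16×1470000/(π×52.36) = 143000 mm³.
d = (143000)^(1/3) = 52.29 mm.

d = 52.3 mm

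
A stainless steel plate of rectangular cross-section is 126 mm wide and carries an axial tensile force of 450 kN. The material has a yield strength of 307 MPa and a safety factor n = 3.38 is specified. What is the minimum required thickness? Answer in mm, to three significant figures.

σ_allow = 307/3.38 = 90.83 MPa.
Required area A = F/σ_allow = 450000/90.83 = 4954 mm².
t = A/w = 4954/126 = 39.32 mm.

t = 39.3 mm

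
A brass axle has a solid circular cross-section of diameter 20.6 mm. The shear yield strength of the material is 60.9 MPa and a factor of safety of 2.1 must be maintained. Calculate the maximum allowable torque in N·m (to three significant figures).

τ_allow = 60.9/2.1 = 29.00 MPa.
For a solid shaft T_allow = τ_allow·πd³/16; πd³/16 = π×20.6³/16 = 1716 mm³.
T_allow = 29.00×1716 = 49780 N·mm = 49.78 N·m.

T_allow = 49.8 N·m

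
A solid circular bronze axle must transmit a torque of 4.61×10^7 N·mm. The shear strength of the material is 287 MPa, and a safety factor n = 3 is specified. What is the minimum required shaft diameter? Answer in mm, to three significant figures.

Allowable shear stress τ_allow = 287/3 = 95.67 MPa.
For a solid shaft τ = 16T/(πd³), so d³ = 16T/(π τ_allow) = 16×4.6100×10^7/(π×95.67) = 2.454×10^6 mm³.
d = (2.454×10^6)^(1/3) = 134.9 mm.

d = 135 mm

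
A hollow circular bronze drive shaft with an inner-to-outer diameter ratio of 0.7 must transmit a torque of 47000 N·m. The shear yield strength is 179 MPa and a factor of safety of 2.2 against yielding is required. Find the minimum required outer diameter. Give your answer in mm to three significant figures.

τ_allow = 179/2.2 = 81.36 MPa.
For a hollow shaft τ = 16T/[πd_o³(1−k⁴)] with k = 0.7, so 1−k⁴ = 0.7599.
d_o³ = 16T/[π τ_allow (1−k⁴)] = 16×4.7000×10^7/(π×81.36×0.7599) = 3.872×10^6 mm³.
d_o = 157.0 mm.

d_o = 157 mm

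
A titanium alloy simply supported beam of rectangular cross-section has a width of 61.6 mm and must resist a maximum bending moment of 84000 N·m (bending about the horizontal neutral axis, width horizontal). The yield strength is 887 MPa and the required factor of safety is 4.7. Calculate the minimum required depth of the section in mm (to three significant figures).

h = 208 mm

σ_allow = 887/4.7 = 188.7 MPa.
For a rectangular section σ = 6M/(bh²), so h² = 6M/(b σ_allow) = 6×8.4000×10^7/(61.6×188.7) = 43350 mm².
h = 208.2 mm.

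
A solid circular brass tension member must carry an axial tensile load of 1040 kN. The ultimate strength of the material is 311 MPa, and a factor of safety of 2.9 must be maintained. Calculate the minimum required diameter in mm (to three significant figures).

Allowable stress σ_allow = 311/2.9 = 107.2 MPa.
Required area A = F/σ_allow = 1040000/107.2 = 9698 mm².
A = πd²/4 → d = √(4A/π) = 111.1 mm.

d = 111 mm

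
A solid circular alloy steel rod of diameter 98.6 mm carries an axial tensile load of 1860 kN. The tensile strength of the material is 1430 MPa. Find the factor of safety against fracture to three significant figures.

n = 5.87

A = πd²/4 = 7636 mm².
σ = F/A = 1860000/7636 = 243.6 MPa.
n = 1430/243.6 = 5.870.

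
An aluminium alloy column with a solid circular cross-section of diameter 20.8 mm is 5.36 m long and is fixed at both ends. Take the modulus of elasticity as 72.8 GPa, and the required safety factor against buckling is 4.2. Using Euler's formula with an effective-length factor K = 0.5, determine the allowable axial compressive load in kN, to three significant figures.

I = πd⁴/64 = π×20.8⁴/64 = 9188 mm⁴.
Effective length L_e = KL = 0.5×5.36 m = 2680 mm.
Euler critical load P_cr = π²EI/L_e² = π²×72800×9188/2680² = 919.1 N.
P_allow = P_cr/n = 919.1/4.2 = 218.8 N.

P_allow = 0.219 kN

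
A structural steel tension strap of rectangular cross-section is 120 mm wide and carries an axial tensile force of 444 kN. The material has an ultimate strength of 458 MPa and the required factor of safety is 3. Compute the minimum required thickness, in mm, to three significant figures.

σ_allow = 458/3 = 152.7 MPa.
Required area A = F/σ_allow = 444000/152.7 = 2908 mm².
t = A/w = 2908/120 = 24.24 mm.

t = 24.2 mm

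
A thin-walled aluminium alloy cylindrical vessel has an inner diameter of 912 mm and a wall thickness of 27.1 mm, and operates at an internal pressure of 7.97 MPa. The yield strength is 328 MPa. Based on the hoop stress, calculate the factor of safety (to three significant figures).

σ_h = pD/(2t) = 7.97×912/(2×27.1) = 134.1 MPa.
n = 328/134.1 = 2.446.

n = 2.45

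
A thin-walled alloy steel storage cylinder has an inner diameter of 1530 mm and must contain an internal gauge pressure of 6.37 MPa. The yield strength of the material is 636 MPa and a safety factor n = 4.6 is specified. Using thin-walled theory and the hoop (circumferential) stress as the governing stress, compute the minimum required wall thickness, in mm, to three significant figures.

σ_allow = 636/4.6 = 138.3 MPa.
Hoop stress σ_h = pD/(2t), so t = pD/(2σ_allow) = 6.37×1530/(2×138.3) = 35.25 mm.

t = 35.2 mm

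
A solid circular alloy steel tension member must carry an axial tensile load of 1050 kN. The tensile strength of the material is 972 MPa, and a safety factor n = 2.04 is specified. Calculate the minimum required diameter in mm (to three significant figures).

d = 53.0 mm

Allowable stress σ_allow = 972/2.04 = 476.5 MPa.
Required area A = F/σ_allow = 1050000/476.5 = 2204 mm².
A = πd²/4 → d = √(4A/π) = 52.97 mm.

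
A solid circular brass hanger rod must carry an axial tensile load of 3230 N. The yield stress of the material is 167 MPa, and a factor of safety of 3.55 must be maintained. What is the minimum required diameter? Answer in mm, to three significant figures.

Allowable stress σ_allow = 167/3.55 = 47.04 MPa.
Required area A = F/σ_allow = 3230.0/47.04 = 68.66 mm².
A = πd²/4 → d = √(4A/π) = 9.350 mm.

d = 9.35 mm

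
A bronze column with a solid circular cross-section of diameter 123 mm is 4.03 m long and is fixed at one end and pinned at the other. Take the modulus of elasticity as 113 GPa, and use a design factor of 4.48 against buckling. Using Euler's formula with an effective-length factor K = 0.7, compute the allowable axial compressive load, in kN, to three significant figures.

I = πd⁴/64 = π×123⁴/64 = 1.124×10^7 mm⁴.
Effective length L_e = KL = 0.7×4.03 m = 2821 mm.
Euler critical load P_cr = π²EI/L_e² = π²×113000×1.124×10^7/2821² = 1.575×10^6 N.
P_allow = P_cr/n = 1.575×10^6/4.48 = 351500 N.

P_allow = 351 kN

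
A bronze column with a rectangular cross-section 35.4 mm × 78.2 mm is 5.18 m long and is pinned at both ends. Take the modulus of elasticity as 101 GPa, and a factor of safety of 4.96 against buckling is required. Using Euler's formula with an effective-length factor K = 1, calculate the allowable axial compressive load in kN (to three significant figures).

Buckling occurs about the weak axis: I_min = h·b³/12 = 78.2×35.4³/12 = 289100 mm⁴ (b = 35.4 mm is the smaller dimension).
Effective length L_e = KL = 1×5.18 m = 5180 mm.
Euler critical load P_cr = π²EI/L_e² = π²×101000×289100/5180² = 10740 N.
P_allow = P_cr/n = 10740/4.96 = 2165 N.

P_allow = 2.17 kN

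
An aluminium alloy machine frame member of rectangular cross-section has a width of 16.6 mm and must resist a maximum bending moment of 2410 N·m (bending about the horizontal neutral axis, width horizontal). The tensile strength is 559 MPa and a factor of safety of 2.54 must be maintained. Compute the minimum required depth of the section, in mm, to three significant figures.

σ_allow = 559/2.54 = 220.1 MPa.
For a rectangular section σ = 6M/(bh²), so h² = 6M/(b σ_allow) = 6×2410000/(16.6×220.1) = 3958 mm².
h = 62.91 mm.

h = 62.9 mm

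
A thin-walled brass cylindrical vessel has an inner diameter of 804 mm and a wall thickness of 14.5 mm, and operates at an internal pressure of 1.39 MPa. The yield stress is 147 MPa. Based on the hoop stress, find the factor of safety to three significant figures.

σ_h = pD/(2t) = 1.39×804/(2×14.5) = 38.54 MPa.
n = 147/38.54 = 3.815.

n = 3.81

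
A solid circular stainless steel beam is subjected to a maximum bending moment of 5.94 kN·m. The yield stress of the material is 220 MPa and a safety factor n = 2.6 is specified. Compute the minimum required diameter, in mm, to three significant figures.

d = 89.4 mm

σ_allow = 220/2.6 = 84.62 MPa.
For a solid circular section σ = 32M/(πd³), so d³ = 32M/(π σ_allow) = 32×5940000/(π×84.62) = 715100 mm³.
d = 89.42 mm.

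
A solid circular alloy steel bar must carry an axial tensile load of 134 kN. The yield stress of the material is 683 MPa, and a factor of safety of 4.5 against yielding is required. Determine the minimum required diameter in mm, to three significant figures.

Allowable stress σ_allow = 683/4.5 = 151.8 MPa.
Required area A = F/σ_allow = 134000/151.8 = 882.9 mm².
A = πd²/4 → d = √(4A/π) = 33.53 mm.

d = 33.5 mm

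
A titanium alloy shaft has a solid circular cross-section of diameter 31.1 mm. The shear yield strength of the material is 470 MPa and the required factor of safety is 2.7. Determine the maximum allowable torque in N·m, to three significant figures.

τ_allow = 470/2.7 = 174.1 MPa.
For a solid shaft T_allow = τ_allow·πd³/16; πd³/16 = π×31.1³/16 = 5906 mm³.
T_allow = 174.1×5906 = 1.028×10^6 N·mm = 1028 N·m.

T_allow = 1030 N·m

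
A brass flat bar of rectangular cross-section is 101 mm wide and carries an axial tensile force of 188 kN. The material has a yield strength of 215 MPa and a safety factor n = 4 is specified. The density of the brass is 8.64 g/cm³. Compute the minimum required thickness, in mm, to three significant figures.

σ_allow = 215/4 = 53.75 MPa.
Required area A = F/σ_allow = 188000/53.75 = 3498 mm².
t = A/w = 3498/101 = 34.63 mm.

t = 34.6 mm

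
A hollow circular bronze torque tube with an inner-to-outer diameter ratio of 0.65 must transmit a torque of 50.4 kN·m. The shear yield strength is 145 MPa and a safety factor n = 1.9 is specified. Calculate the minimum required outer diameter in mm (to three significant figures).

d_o = 160 mm

τ_allow = 145/1.9 = 76.32 MPa.
For a hollow shaft τ = 16T/[πd_o³(1−k⁴)] with k = 0.65, so 1−k⁴ = 0.8215.
d_o³ = 16T/[π τ_allow (1−k⁴)] = 16×5.0400×10^7/(π×76.32×0.8215) = 4.094×10^6 mm³.
d_o = 160.0 mm.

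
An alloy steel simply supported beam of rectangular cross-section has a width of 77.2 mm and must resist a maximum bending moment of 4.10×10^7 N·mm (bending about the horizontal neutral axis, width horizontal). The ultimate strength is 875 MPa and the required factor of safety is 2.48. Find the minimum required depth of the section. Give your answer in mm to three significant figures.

h = 95.0 mm

σ_allow = 875/2.48 = 352.8 MPa.
For a rectangular section σ = 6M/(bh²), so h² = 6M/(b σ_allow) = 6×4.1000×10^7/(77.2×352.8) = 9032 mm².
h = 95.03 mm.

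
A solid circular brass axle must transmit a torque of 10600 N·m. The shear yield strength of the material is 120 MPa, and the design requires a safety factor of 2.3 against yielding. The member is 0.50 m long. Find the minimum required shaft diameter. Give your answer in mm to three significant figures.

Allowable shear stress τ_allow = 120/2.3 = 52.17 MPa.
For a solid shaft τ = 16T/(πd³), so d³ = 16T/(π τ_allow) = 16×1.0600×10^7/(π×52.17) = 1.035×10^6 mm³.
d = (1.035×10^6)^(1/3) = 101.1 mm.

d = 101 mm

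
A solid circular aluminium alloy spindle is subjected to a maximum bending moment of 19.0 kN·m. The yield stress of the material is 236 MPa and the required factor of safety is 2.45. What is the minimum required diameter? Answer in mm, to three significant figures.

d = 126 mm

σ_allow = 236/2.45 = 96.33 MPa.
For a solid circular section σ = 32M/(πd³), so d³ = 32M/(π σ_allow) = 32×1.9000×10^7/(π×96.33) = 2.009×10^6 mm³.
d = 126.2 mm.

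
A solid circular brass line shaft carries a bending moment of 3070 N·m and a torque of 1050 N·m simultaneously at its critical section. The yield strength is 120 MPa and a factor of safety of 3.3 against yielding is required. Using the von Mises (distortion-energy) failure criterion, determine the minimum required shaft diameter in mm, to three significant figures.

d = 96.4 mm

σ_allow = σ_y/n = 120/3.3 = 36.36 MPa.
For a solid shaft σ_b = 32M/(πd³) and τ = 16T/(πd³), so the von Mises stress is σ' = (16/πd³)·√(4M²+3T²).
√(4M²+3T²) = √(4×(3.070×10^6)² + 3×(1.050×10^6)²) = 6.404×10^6 N·mm.
d³ = 16×6.404×10^6/(π×36.36) = 896900 mm³.
d = 96.44 mm.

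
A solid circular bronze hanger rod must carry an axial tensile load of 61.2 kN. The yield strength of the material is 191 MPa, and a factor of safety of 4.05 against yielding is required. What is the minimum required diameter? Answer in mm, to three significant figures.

Allowable stress σ_allow = 191/4.05 = 47.16 MPa.
Required area A = F/σ_allow = 61200/47.16 = 1298 mm².
A = πd²/4 → d = √(4A/π) = 40.65 mm.

d = 40.6 mm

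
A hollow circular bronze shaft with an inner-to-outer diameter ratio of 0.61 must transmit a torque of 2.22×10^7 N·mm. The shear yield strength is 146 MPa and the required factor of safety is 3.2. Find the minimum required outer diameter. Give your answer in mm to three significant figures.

d_o = 142 mm

τ_allow = 146/3.2 = 45.62 MPa.
For a hollow shaft τ = 16T/[πd_o³(1−k⁴)] with k = 0.61, so 1−k⁴ = 0.8615.
d_o³ = 16T/[π τ_allow (1−k⁴)] = 16×2.2200×10^7/(π×45.62×0.8615) = 2.876×10^6 mm³.
d_o = 142.2 mm.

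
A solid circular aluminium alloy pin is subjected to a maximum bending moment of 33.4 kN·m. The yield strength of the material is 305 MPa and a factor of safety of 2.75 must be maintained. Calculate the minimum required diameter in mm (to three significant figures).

σ_allow = 305/2.75 = 110.9 MPa.
For a solid circular section σ = 32M/(πd³), so d³ = 32M/(π σ_allow) = 32×3.3400×10^7/(π×110.9) = 3.067×10^6 mm³.
d = 145.3 mm.

d = 145 mm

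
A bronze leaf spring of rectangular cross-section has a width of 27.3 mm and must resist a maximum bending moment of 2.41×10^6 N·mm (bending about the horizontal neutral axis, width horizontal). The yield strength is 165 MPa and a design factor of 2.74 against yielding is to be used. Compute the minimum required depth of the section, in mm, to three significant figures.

σ_allow = 165/2.74 = 60.22 MPa.
For a rectangular section σ = 6M/(bh²), so h² = 6M/(b σ_allow) = 6×2410000/(27.3×60.22) = 8796 mm².
h = 93.79 mm.

h = 93.8 mm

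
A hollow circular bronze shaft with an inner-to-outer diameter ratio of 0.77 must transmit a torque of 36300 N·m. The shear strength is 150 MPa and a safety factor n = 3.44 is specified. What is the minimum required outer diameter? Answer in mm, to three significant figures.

τ_allow = 150/3.44 = 43.60 MPa.
For a hollow shaft τ = 16T/[πd_o³(1−k⁴)] with k = 0.77, so 1−k⁴ = 0.6485.
d_o³ = 16T/[π τ_allow (1−k⁴)] = 16×3.6300×10^7/(π×43.60×0.6485) = 6.538×10^6 mm³.
d_o = 187.0 mm.

d_o = 187 mm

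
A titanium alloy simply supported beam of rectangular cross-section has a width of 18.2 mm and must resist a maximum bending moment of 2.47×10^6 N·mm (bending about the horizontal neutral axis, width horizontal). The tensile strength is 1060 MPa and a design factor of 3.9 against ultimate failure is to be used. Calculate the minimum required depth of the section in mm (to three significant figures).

h = 54.7 mm

σ_allow = 1060/3.9 = 271.8 MPa.
For a rectangular section σ = 6M/(bh²), so h² = 6M/(b σ_allow) = 6×2470000/(18.2×271.8) = 2996 mm².
h = 54.74 mm.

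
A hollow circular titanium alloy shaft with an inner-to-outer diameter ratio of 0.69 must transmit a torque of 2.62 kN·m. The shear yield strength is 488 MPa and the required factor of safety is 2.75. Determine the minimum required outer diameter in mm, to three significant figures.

τ_allow = 488/2.75 = 177.5 MPa.
For a hollow shaft τ = 16T/[πd_o³(1−k⁴)] with k = 0.69, so 1−k⁴ = 0.7733.
d_o³ = 16T/[π τ_allow (1−k⁴)] = 16×2620000/(π×177.5×0.7733) = 97230 mm³.
d_o = 45.98 mm.

d_o = 46.0 mm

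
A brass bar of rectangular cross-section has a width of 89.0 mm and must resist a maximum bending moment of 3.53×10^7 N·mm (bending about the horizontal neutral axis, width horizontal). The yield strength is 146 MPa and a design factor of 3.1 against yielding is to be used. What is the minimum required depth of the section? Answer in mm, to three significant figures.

σ_allow = 146/3.1 = 47.10 MPa.
For a rectangular section σ = 6M/(bh²), so h² = 6M/(b σ_allow) = 6×3.5300×10^7/(89.0×47.10) = 50530 mm².
h = 224.8 mm.

h = 225 mm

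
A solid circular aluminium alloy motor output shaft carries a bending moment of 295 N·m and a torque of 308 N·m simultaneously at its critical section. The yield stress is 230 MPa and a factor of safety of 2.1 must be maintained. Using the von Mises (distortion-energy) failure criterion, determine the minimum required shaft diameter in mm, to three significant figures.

d = 33.3 mm

σ_allow = σ_y/n = 230/2.1 = 109.5 MPa.
For a solid shaft σ_b = 32M/(πd³) and τ = 16T/(πd³), so the von Mises stress is σ' = (16/πd³)·√(4M²+3T²).
√(4M²+3T²) = √(4×(295000)² + 3×(308000)²) = 795400 N·mm.
d³ = 16×795400/(π×109.5) = 36990 mm³.
d = 33.32 mm.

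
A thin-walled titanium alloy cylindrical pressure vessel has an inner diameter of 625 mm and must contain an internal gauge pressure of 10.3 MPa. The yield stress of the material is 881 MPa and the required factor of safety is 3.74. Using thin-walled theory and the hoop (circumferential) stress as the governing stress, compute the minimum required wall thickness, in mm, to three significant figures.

σ_allow = 881/3.74 = 235.6 MPa.
Hoop stress σ_h = pD/(2t), so t = pD/(2σ_allow) = 10.3×625/(2×235.6) = 13.66 mm.

t = 13.7 mm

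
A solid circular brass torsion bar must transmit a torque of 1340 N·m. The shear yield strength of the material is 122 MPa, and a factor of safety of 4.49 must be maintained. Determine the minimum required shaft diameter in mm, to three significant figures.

Allowable shear stress τ_allow = 122/4.49 = 27.17 MPa.
For a solid shaft τ = 16T/(πd³), so d³ = 16T/(π τ_allow) = 16×1340000/(π×27.17) = 251200 mm³.
d = (251200)^(1/3) = 63.09 mm.

d = 63.1 mm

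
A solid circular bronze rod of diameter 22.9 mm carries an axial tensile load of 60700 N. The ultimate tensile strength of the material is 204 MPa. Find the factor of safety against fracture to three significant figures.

n = 1.38

A = πd²/4 = 411.9 mm².
σ = F/A = 60700/411.9 = 147.4 MPa.
n = 204/147.4 = 1.384.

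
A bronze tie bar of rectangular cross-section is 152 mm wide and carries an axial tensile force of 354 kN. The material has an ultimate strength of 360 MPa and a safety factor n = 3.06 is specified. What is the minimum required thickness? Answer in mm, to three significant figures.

σ_allow = 360/3.06 = 117.6 MPa.
Required area A = F/σ_allow = 354000/117.6 = 3009 mm².
t = A/w = 3009/152 = 19.80 mm.

t = 19.8 mm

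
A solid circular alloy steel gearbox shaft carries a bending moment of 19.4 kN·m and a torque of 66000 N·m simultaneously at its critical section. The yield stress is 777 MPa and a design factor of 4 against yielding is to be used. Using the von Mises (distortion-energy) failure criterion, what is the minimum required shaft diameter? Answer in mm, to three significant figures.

d = 147 mm

σ_allow = σ_y/n = 777/4 = 194.2 MPa.
For a solid shaft σ_b = 32M/(πd³) and τ = 16T/(πd³), so the von Mises stress is σ' = (16/πd³)·√(4M²+3T²).
√(4M²+3T²) = √(4×(1.940×10^7)² + 3×(6.600×10^7)²) = 1.207×10^8 N·mm.
d³ = 16×1.207×10^8/(π×194.2) = 3.165×10^6 mm³.
d = 146.8 mm.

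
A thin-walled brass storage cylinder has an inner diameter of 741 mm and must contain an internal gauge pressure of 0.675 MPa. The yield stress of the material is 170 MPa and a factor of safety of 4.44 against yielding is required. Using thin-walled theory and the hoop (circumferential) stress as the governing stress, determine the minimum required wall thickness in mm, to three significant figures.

t = 6.53 mm

σ_allow = 170/4.44 = 38.29 MPa.
Hoop stress σ_h = pD/(2t), so t = pD/(2σ_allow) = 0.675×741/(2×38.29) = 6.532 mm.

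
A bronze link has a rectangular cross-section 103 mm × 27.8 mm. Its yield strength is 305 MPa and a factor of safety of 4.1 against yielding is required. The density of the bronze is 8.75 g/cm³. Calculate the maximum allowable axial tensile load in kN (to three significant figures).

F_allow = 213 kN

σ_allow = 305/4.1 = 74.39 MPa.
A = 103×27.8 = 2863 mm².
F_allow = σ_allow × A = 74.39×2863 = 213000 N.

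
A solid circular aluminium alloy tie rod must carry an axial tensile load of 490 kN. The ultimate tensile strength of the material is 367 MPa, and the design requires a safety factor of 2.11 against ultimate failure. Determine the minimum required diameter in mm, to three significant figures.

d = 59.9 mm

Allowable stress σ_allow = 367/2.11 = 173.9 MPa.
Required area A = F/σ_allow = 490000/173.9 = 2817 mm².
A = πd²/4 → d = √(4A/π) = 59.89 mm.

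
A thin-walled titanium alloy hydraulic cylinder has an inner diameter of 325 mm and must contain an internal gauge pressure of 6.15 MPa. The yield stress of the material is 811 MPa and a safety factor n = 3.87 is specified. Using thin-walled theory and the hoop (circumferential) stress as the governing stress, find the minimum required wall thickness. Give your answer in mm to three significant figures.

σ_allow = 811/3.87 = 209.6 MPa.
Hoop stress σ_h = pD/(2t), so t = pD/(2σ_allow) = 6.15×325/(2×209.6) = 4.769 mm.

t = 4.77 mm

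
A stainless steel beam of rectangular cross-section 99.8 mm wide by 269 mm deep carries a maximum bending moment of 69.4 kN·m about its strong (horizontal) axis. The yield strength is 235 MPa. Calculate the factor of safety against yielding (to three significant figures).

Section modulus S = bh²/6 = 99.8×269²/6 = 1.204×10^6 mm³.
σ = M/S = 6.9400×10^7/1.204×10^6 = 57.66 MPa.
n = 235/57.66 = 4.076.

n = 4.08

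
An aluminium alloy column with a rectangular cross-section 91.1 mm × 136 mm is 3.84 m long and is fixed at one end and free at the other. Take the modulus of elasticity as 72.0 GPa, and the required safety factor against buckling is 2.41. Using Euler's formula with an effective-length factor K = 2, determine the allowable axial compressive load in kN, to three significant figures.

Buckling occurs about the weak axis: I_min = h·b³/12 = 136×91.1³/12 = 8.569×10^6 mm⁴ (b = 91.1 mm is the smaller dimension).
Effective length L_e = KL = 2×3.84 m = 7680 mm.
Euler critical load P_cr = π²EI/L_e² = π²×72000×8.569×10^6/7680² = 103200 N.
P_allow = P_cr/n = 103200/2.41 = 42840 N.

P_allow = 42.8 kN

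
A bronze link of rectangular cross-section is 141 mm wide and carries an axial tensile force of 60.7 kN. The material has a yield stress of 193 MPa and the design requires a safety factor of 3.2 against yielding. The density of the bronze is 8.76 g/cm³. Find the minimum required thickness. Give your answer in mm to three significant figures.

σ_allow = 193/3.2 = 60.31 MPa.
Required area A = F/σ_allow = 60700/60.31 = 1006 mm².
t = A/w = 1006/141 = 7.138 mm.

t = 7.14 mm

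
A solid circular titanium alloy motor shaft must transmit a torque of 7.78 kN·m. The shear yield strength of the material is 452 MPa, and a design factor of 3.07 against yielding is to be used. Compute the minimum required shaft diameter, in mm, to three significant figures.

d = 64.6 mm

Allowable shear stress τ_allow = 452/3.07 = 147.2 MPa.
For a solid shaft τ = 16T/(πd³), so d³ = 16T/(π τ_allow) = 16×7780000/(π×147.2) = 269100 mm³.
d = (269100)^(1/3) = 64.56 mm.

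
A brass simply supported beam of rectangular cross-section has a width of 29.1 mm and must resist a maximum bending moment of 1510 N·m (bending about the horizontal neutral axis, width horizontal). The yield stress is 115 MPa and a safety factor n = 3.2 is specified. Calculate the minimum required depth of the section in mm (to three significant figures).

σ_allow = 115/3.2 = 35.94 MPa.
For a rectangular section σ = 6M/(bh²), so h² = 6M/(b σ_allow) = 6×1510000/(29.1×35.94) = 8663 mm².
h = 93.08 mm.

h = 93.1 mm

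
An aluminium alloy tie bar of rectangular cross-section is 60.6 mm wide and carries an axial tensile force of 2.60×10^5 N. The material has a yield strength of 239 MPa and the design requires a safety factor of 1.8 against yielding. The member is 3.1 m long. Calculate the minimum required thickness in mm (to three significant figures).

t = 32.3 mm

σ_allow = 239/1.8 = 132.8 MPa.
Required area A = F/σ_allow = 260000/132.8 = 1958 mm².
t = A/w = 1958/60.6 = 32.31 mm.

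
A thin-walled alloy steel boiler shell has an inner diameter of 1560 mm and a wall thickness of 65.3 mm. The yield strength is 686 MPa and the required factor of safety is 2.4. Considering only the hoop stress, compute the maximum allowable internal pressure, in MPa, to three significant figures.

p_allow = 23.9 MPa

σ_allow = 686/2.4 = 285.8 MPa.
σ_h = pD/(2t) → p_allow = 2σ_allow t/D = 2×285.8×65.3/1560 = 23.93 MPa.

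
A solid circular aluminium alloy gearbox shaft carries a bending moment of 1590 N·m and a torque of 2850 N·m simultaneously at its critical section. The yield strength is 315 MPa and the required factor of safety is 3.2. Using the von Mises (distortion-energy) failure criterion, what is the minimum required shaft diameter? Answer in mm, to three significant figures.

σ_allow = σ_y/n = 315/3.2 = 98.44 MPa.
For a solid shaft σ_b = 32M/(πd³) and τ = 16T/(πd³), so the von Mises stress is σ' = (16/πd³)·√(4M²+3T²).
√(4M²+3T²) = √(4×(1.590×10^6)² + 3×(2.850×10^6)²) = 5.872×10^6 N·mm.
d³ = 16×5.872×10^6/(π×98.44) = 303800 mm³.
d = 67.23 mm.

d = 67.2 mm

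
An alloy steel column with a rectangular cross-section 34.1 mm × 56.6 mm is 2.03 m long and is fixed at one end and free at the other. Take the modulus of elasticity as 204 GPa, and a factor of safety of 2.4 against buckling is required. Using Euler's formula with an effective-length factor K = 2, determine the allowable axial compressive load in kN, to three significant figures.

P_allow = 9.52 kN

Buckling occurs about the weak axis: I_min = h·b³/12 = 56.6×34.1³/12 = 187000 mm⁴ (b = 34.1 mm is the smaller dimension).
Effective length L_e = KL = 2×2.03 m = 4060 mm.
Euler critical load P_cr = π²EI/L_e² = π²×204000×187000/4060² = 22840 N.
P_allow = P_cr/n = 22840/2.4 = 9518 N.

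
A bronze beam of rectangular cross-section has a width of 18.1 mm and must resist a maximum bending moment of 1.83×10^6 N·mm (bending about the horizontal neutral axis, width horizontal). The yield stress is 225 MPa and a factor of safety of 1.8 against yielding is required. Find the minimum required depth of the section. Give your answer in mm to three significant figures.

σ_allow = 225/1.8 = 125.0 MPa.
For a rectangular section σ = 6M/(bh²), so h² = 6M/(b σ_allow) = 6×1830000/(18.1×125.0) = 4853 mm².
h = 69.66 mm.

h = 69.7 mm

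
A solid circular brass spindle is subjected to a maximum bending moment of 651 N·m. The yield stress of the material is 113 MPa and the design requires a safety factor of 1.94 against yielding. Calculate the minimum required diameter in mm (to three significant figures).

σ_allow = 113/1.94 = 58.25 MPa.
For a solid circular section σ = 32M/(πd³), so d³ = 32M/(π σ_allow) = 32×651000/(π×58.25) = 113800 mm³.
d = 48.47 mm.

d = 48.5 mm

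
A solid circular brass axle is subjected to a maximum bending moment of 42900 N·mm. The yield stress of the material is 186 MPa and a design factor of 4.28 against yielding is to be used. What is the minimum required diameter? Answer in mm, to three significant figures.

d = 21.6 mm

σ_allow = 186/4.28 = 43.46 MPa.
For a solid circular section σ = 32M/(πd³), so d³ = 32M/(π σ_allow) = 32×42900/(π×43.46) = 10060 mm³.
d = 21.58 mm.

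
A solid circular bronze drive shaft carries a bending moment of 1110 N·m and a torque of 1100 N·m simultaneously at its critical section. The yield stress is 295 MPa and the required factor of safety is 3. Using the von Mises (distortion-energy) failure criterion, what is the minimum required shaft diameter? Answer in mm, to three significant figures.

σ_allow = σ_y/n = 295/3 = 98.33 MPa.
For a solid shaft σ_b = 32M/(πd³) and τ = 16T/(πd³), so the von Mises stress is σ' = (16/πd³)·√(4M²+3T²).
√(4M²+3T²) = √(4×(1.110×10^6)² + 3×(1.100×10^6)²) = 2.925×10^6 N·mm.
d³ = 16×2.925×10^6/(π×98.33) = 151500 mm³.
d = 53.31 mm.

d = 53.3 mm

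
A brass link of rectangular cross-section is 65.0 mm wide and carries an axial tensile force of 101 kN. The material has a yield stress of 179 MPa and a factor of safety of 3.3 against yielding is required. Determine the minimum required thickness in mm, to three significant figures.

t = 28.6 mm

σ_allow = 179/3.3 = 54.24 MPa.
Required area A = F/σ_allow = 101000/54.24 = 1862 mm².
t = A/w = 1862/65.0 = 28.65 mm.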